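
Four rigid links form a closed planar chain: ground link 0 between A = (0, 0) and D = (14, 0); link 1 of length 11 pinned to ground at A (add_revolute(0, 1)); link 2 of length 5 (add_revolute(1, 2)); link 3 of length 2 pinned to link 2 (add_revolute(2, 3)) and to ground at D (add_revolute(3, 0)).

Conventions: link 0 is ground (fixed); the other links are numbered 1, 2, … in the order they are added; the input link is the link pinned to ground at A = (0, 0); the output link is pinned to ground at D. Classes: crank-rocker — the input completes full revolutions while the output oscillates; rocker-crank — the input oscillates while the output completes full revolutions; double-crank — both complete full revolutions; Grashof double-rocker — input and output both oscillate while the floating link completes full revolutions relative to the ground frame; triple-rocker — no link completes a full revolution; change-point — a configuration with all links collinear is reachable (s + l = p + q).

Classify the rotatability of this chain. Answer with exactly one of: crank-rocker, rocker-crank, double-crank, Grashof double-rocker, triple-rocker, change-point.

lengths: ground=14, input=11, coupler=5, output=2
sorted: s=2 (shortest), l=14 (longest), p+q=16
s + l = 16 vs p + q = 16
s + l = p + q → change-point (collinear configuration reachable)

change-point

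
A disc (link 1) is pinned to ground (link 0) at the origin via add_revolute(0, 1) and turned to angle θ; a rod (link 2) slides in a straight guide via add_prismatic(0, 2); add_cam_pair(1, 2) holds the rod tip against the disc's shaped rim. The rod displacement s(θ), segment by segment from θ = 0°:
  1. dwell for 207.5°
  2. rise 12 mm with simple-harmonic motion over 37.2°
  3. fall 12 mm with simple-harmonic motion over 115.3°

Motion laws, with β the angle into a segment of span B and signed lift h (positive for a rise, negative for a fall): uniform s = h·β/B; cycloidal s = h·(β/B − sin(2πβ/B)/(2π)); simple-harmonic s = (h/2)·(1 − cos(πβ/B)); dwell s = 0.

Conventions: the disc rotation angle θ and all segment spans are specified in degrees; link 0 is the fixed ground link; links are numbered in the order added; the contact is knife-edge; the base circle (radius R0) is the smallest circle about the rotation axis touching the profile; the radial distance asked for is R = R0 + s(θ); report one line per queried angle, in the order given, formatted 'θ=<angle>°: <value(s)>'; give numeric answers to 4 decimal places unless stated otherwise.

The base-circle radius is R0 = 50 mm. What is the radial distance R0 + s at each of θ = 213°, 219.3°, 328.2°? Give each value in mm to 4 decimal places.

segment 1 (0° to 207.5°, dwell): s unchanged at 0.0000
θ = 213° falls in segment 2 (207.5° to 244.7°, simple-harmonic, h = 12): β = 213 − 207.5 = 5.5°, B = 37.2°; Δs = 12/2·(1 − cos(π·0.1478)) = 0.6357; s = 0.0000 + 0.6357 = 0.6357
θ = 219.3° falls in segment 2 (207.5° to 244.7°, simple-harmonic, h = 12): β = 219.3 − 207.5 = 11.8°, B = 37.2°; Δs = 12/2·(1 − cos(π·0.3172)) = 2.7407; s = 0.0000 + 2.7407 = 2.7407
segment 2 (207.5° to 244.7°, simple-harmonic, h = 12) is passed completely: s = 0.0000 + (12) = 12.0000
θ = 328.2° falls in segment 3 (244.7° to 360°, simple-harmonic, h = -12): β = 328.2 − 244.7 = 83.5°, B = 115.3°; Δs = -12/2·(1 − cos(π·0.7242)) = -9.8852; s = 12.0000 − 9.8852 = 2.1148
θ=213°: R = R0 + s = 50 + 0.6357 = 50.6357
θ=219.3°: R = R0 + s = 50 + 2.7407 = 52.7407
θ=328.2°: R = R0 + s = 50 + 2.1148 = 52.1148

θ=213°: 50.6357
θ=219.3°: 52.7407
θ=328.2°: 52.1148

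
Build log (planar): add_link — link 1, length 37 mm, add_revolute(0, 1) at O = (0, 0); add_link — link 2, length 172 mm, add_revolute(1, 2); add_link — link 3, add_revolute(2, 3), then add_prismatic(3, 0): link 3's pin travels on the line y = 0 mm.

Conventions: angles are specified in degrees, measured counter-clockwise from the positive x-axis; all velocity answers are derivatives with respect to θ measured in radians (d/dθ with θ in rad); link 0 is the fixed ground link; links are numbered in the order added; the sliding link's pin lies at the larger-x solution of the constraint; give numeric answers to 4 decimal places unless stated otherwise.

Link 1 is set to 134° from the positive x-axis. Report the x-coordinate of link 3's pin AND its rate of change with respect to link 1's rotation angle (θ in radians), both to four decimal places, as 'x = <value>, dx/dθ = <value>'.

geometry: r = 37 mm, L = 172 mm, e = 0 mm
crank pin P = (r cos θ, r sin θ) = (-25.702360, 26.615573)
h = r sin θ − e = 26.615573 − 0 = 26.615573
x = r cos θ + √(L² − h²) = -25.702360 + 169.928253 = 144.225894
dx/dθ = −r sin θ − h·r cos θ/√(L² − h²) (θ in radians; h = 26.615573) = -22.589856

x = 144.2259, dx/dθ = -22.5899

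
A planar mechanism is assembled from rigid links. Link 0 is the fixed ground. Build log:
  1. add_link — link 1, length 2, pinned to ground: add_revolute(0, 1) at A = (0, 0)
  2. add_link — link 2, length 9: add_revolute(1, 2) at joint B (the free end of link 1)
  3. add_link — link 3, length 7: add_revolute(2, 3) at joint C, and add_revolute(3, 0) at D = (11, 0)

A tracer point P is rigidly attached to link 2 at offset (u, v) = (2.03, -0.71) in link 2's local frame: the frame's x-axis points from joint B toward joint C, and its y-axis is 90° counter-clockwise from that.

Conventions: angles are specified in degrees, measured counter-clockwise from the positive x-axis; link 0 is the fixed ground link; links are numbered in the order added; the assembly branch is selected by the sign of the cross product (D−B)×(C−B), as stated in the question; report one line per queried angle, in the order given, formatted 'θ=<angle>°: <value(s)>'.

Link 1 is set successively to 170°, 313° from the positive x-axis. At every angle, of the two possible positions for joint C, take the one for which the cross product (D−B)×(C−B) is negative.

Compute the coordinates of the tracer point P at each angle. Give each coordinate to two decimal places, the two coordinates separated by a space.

A=(0,0), D=(11.00,0)
θ=170°: B = A + 2.00·(cos170°, sin170°) = (-1.9696, 0.3473)
θ=170°: |BD| = 12.9743
θ=170°: circle(B,9.00) ∩ circle(D,7.00): a=7.7203, h=4.6256
θ=170°:   candidates: C₊=(5.8718,4.7646) cross=60.014; C₋=(5.6241,-4.4833) cross=-60.014
θ=170°:   branch - wants cross < 0 → take C=(5.6241,-4.4833) (cross=-60.014)
θ=170°: ex = (C−B)/|BC| = (0.8438,-0.5367); ey = (0.5367,0.8438)
θ=170°: P = B + 2.03·ex + -0.71·ey = (-0.6379,-1.3413)
θ=313°: B = A + 2.00·(cos313°, sin313°) = (1.3640, -1.4627)
θ=313°: |BD| = 9.7464
θ=313°: circle(B,9.00) ∩ circle(D,7.00): a=6.5148, h=6.2094
θ=313°:   candidates: C₊=(6.8731,5.6541) cross=60.520; C₋=(8.7369,-6.6241) cross=-60.520
θ=313°:   branch - wants cross < 0 → take C=(8.7369,-6.6241) (cross=-60.520)
θ=313°: ex = (C−B)/|BC| = (0.8192,-0.5735); ey = (0.5735,0.8192)
θ=313°: P = B + 2.03·ex + -0.71·ey = (2.6198,-3.2085)

θ=170°: -0.64 -1.34
θ=313°: 2.62 -3.21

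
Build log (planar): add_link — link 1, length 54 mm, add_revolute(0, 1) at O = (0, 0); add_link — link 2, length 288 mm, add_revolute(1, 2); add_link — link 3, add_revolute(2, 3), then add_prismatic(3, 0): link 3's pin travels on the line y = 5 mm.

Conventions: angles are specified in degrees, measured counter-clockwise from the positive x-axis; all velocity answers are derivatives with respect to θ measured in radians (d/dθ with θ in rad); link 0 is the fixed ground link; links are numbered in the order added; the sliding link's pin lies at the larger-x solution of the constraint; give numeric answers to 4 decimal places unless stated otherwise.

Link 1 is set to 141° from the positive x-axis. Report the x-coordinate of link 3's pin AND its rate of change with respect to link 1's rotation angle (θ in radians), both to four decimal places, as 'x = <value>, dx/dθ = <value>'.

geometry: r = 54 mm, L = 288 mm, e = 5 mm
crank pin P = (r cos θ, r sin θ) = (-41.965882, 33.983301)
h = r sin θ − e = 33.983301 − 5 = 28.983301
x = r cos θ + √(L² − h²) = -41.965882 + 286.537900 = 244.572018
dx/dθ = −r sin θ − h·r cos θ/√(L² − h²) (θ in radians; h = 28.983301) = -29.738453

x = 244.5720, dx/dθ = -29.7385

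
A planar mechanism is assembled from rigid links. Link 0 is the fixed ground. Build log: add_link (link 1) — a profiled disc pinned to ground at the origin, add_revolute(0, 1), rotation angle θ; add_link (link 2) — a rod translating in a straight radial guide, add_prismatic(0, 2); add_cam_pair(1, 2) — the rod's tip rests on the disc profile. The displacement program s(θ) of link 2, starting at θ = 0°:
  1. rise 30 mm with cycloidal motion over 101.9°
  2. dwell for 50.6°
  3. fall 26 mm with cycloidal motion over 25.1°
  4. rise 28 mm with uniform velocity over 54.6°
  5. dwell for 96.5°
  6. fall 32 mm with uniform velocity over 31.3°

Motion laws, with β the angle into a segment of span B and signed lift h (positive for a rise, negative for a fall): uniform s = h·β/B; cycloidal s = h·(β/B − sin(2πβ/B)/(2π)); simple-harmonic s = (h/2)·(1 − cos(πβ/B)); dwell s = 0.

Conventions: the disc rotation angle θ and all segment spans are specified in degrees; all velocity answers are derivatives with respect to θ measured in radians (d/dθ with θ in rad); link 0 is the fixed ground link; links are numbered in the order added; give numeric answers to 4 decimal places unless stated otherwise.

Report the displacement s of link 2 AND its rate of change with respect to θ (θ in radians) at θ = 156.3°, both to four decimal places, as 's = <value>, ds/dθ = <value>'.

seg 1 [0°–101.9°] cycloidal, h=30: full span → s += 30 → s = 30.0000
seg 2 [101.9°–152.5°] dwell: s stays 30.0000
seg 3 [152.5°–177.6°] cycloidal, h=-26: θ=156.3° here. β=3.8, B=25.1. -26·(0.1514 − sin(2π·0.1514)/(2π)) = -0.5673 → s = 29.4327
velocity in seg [152.5°–177.6°] (cycloidal), θ in radians: β = 3.8° = 0.0663 rad, B = 25.1° = 0.4381 rad; ds/dθ = (h/B)(1 − cos(2πβ/B)) = ((-26)/0.4381)(1 − cos(2π·0.1514)) = -24.887047 mm/rad

s = 29.4327, ds/dθ = -24.8870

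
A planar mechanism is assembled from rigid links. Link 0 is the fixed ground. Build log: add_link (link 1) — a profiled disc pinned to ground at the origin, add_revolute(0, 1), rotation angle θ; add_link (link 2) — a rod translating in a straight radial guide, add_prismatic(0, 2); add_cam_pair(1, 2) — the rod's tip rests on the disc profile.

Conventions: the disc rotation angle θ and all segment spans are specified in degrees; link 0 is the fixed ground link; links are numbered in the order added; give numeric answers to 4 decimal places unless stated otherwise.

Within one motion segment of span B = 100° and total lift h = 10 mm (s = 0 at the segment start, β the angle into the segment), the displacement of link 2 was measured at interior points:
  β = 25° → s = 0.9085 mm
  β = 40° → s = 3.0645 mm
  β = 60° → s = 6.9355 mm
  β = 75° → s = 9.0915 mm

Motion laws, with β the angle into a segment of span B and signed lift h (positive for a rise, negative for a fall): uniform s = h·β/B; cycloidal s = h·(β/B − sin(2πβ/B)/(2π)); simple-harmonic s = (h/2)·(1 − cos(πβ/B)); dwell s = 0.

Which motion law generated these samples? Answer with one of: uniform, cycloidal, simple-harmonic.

candidates at β/B = r: uniform s = h·r (linear in β); cycloidal s = h·(r − sin(2πr)/(2π)); simple-harmonic s = (h/2)(1 − cos(πr))
β=25°: printed 0.9085 | uniform 2.5000, cycloidal 0.9085, simple-harmonic 1.4645
β=40°: printed 3.0645 | uniform 4.0000, cycloidal 3.0645, simple-harmonic 3.4549
β=60°: printed 6.9355 | uniform 6.0000, cycloidal 6.9355, simple-harmonic 6.5451
β=75°: printed 9.0915 | uniform 7.5000, cycloidal 9.0915, simple-harmonic 8.5355
only one law matches every sample → cycloidal

cycloidal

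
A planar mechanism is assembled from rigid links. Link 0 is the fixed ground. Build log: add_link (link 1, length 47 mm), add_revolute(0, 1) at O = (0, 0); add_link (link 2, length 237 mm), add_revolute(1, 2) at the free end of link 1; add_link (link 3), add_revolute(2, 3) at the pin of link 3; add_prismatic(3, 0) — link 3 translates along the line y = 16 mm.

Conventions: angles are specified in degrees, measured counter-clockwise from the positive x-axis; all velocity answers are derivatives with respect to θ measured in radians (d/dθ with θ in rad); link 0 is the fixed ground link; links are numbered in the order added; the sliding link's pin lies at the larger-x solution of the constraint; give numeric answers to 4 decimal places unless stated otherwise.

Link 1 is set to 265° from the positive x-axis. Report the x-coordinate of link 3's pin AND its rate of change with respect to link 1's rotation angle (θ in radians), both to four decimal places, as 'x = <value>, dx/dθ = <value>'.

geometry: r = 47 mm, L = 237 mm, e = 16 mm
crank pin P = (r cos θ, r sin θ) = (-4.096320, -46.821151)
h = r sin θ − e = -46.821151 − 16 = -62.821151
x = r cos θ + √(L² − h²) = -4.096320 + 228.522434 = 224.426114
dx/dθ = −r sin θ − h·r cos θ/√(L² − h²) (θ in radians; h = -62.821151) = 45.695066

x = 224.4261, dx/dθ = 45.6951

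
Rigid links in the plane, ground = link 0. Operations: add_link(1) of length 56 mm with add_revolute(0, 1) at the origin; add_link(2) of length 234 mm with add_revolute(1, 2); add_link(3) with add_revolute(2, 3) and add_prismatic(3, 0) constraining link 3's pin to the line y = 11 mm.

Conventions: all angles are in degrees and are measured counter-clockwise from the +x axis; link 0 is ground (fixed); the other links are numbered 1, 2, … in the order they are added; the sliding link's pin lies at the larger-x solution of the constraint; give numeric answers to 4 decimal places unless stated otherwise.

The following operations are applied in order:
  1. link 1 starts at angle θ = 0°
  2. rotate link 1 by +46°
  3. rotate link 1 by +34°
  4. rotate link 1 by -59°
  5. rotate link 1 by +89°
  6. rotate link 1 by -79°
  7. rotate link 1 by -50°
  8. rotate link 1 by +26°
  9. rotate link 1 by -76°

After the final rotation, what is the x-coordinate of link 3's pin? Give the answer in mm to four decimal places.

geometry: r = 56 mm, L = 234 mm, e = 11 mm; θ starts at 0°
rotate link 1 by +46°: θ ← 0° +46° = 46°
rotate link 1 by +34°: θ ← 46° +34° = 80°
rotate link 1 by -59°: θ ← 80° -59° = 21°
rotate link 1 by +89°: θ ← 21° +89° = 110°
rotate link 1 by -79°: θ ← 110° -79° = 31°
rotate link 1 by -50°: θ ← 31° -50° = -19°
rotate link 1 by +26°: θ ← -19° +26° = 7°
rotate link 1 by -76°: θ ← 7° -76° = -69°
crank pin P = (r cos θ, r sin θ) = (20.068605, -52.280504)
h = r sin θ − e = -52.280504 − 11 = -63.280504
x = r cos θ + √(L² − h²) = 20.068605 + 225.281108 = 245.349714

245.3497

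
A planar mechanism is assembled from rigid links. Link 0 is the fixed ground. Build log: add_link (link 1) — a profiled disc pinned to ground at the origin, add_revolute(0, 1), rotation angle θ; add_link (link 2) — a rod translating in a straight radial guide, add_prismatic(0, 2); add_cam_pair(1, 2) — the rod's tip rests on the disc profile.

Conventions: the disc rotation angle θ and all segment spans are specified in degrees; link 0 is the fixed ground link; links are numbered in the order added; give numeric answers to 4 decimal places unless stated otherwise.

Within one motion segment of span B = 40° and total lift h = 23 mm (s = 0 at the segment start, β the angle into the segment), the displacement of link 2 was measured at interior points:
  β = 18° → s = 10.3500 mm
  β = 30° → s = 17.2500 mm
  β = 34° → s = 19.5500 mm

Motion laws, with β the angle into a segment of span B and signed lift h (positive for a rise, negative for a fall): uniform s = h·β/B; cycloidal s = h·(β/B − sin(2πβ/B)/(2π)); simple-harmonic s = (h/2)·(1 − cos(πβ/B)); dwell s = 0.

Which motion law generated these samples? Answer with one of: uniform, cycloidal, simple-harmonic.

candidates at β/B = r: uniform s = h·r (linear in β); cycloidal s = h·(r − sin(2πr)/(2π)); simple-harmonic s = (h/2)(1 − cos(πr))
β=18°: printed 10.3500 | uniform 10.3500, cycloidal 9.2188, simple-harmonic 9.7010
β=30°: printed 17.2500 | uniform 17.2500, cycloidal 20.9106, simple-harmonic 19.6317
β=34°: printed 19.5500 | uniform 19.5500, cycloidal 22.5115, simple-harmonic 21.7466
only one law matches every sample → uniform

uniform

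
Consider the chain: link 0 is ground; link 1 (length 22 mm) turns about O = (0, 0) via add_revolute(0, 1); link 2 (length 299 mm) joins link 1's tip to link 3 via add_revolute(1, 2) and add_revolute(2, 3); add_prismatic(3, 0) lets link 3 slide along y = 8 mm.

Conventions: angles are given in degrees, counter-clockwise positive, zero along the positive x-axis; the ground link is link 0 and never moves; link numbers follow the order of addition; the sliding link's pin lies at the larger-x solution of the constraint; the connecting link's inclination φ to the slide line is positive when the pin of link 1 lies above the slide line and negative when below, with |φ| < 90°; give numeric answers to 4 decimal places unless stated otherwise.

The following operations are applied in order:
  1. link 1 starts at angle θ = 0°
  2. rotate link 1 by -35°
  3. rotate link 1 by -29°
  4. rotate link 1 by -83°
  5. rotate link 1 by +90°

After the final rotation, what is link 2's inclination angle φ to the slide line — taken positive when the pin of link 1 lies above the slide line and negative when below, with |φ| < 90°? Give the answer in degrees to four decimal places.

geometry: r = 22 mm, L = 299 mm, e = 8 mm; θ starts at 0°
rotate link 1 by -35°: θ ← 0° -35° = -35°
rotate link 1 by -29°: θ ← -35° -29° = -64°
rotate link 1 by -83°: θ ← -64° -83° = -147°
rotate link 1 by +90°: θ ← -147° +90° = -57°
h = r sin θ − e = -18.450752 − 8 = -26.450752
sin φ = h / L = -26.450752 / 299 = -0.08846406
φ = arcsin(-0.08846406) = -5.075251°

-5.0753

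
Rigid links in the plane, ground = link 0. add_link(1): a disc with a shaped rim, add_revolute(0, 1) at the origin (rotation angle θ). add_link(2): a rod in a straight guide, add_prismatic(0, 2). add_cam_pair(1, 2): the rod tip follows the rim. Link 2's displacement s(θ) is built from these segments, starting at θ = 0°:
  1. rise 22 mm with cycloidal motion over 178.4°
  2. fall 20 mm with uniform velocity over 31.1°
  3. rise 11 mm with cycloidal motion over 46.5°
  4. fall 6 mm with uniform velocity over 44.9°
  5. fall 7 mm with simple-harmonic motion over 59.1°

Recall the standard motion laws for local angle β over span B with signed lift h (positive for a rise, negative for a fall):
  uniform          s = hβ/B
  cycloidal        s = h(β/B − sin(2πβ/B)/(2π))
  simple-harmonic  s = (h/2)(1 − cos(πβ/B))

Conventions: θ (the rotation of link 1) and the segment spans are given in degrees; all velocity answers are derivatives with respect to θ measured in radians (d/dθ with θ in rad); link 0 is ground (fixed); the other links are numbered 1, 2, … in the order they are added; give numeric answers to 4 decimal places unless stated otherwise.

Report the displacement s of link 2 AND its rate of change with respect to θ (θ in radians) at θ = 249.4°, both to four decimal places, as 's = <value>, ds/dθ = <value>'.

segment 1 (0° to 178.4°, cycloidal, h = 22) is passed completely: s = 0.0000 + (22) = 22.0000
segment 2 (178.4° to 209.5°, uniform, h = -20) is passed completely: s = 22.0000 + (-20) = 2.0000
θ = 249.4° falls in segment 3 (209.5° to 256°, cycloidal, h = 11): β = 249.4 − 209.5 = 39.9°, B = 46.5°; Δs = 11·(0.8581 − sin(2π·0.8581)/(2π)) = 10.8011; s = 2.0000 + 10.8011 = 12.8011
velocity in seg [209.5°–256°] (cycloidal), θ in radians: β = 39.9° = 0.6964 rad, B = 46.5° = 0.8116 rad; ds/dθ = (h/B)(1 − cos(2πβ/B)) = (11/0.8116)(1 − cos(2π·0.8581)) = 5.041935 mm/rad

s = 12.8011, ds/dθ = 5.0419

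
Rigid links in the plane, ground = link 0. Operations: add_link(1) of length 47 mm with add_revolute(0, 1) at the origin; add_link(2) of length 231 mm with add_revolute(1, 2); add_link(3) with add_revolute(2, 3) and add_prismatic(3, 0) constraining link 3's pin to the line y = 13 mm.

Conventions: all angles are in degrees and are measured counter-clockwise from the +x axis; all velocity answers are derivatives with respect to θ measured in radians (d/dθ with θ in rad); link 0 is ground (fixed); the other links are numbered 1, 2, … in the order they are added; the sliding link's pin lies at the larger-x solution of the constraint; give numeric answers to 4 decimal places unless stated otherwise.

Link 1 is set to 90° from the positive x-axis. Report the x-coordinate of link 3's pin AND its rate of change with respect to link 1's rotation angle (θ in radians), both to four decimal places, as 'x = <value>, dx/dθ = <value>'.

geometry: r = 47 mm, L = 231 mm, e = 13 mm
crank pin P = (r cos θ, r sin θ) = (0.000000, 47.000000)
h = r sin θ − e = 47.000000 − 13 = 34.000000
x = r cos θ + √(L² − h²) = 0.000000 + 228.484135 = 228.484135
dx/dθ = −r sin θ − h·r cos θ/√(L² − h²) (θ in radians; h = 34.000000) = -47.000000

x = 228.4841, dx/dθ = -47.0000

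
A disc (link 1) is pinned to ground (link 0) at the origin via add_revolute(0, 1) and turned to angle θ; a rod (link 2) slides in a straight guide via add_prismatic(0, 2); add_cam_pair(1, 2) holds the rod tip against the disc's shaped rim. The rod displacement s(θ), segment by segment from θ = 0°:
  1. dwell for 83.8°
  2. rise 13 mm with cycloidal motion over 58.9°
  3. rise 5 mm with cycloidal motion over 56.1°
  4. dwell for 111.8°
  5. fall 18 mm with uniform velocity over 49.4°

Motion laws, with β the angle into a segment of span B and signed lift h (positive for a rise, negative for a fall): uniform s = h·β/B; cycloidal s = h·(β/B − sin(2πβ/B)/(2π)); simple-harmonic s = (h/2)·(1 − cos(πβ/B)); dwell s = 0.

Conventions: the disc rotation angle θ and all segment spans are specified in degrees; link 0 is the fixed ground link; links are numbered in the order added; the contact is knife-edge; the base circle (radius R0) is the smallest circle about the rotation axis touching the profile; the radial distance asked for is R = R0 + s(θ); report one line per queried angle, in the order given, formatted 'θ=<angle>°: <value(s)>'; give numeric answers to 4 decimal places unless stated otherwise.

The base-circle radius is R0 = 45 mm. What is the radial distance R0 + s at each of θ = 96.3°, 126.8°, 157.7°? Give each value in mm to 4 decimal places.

segment 1 (0° to 83.8°, dwell): s unchanged at 0.0000
θ = 96.3° falls in segment 2 (83.8° to 142.7°, cycloidal, h = 13): β = 96.3 − 83.8 = 12.5°, B = 58.9°; Δs = 13·(0.2122 − sin(2π·0.2122)/(2π)) = 0.7479; s = 0.0000 + 0.7479 = 0.7479
θ = 126.8° falls in segment 2 (83.8° to 142.7°, cycloidal, h = 13): β = 126.8 − 83.8 = 43°, B = 58.9°; Δs = 13·(0.7301 − sin(2π·0.7301)/(2π)) = 11.5434; s = 0.0000 + 11.5434 = 11.5434
segment 2 (83.8° to 142.7°, cycloidal, h = 13) is passed completely: s = 0.0000 + (13) = 13.0000
θ = 157.7° falls in segment 3 (142.7° to 198.8°, cycloidal, h = 5): β = 157.7 − 142.7 = 15°, B = 56.1°; Δs = 5·(0.2674 − sin(2π·0.2674)/(2π)) = 0.5459; s = 13.0000 + 0.5459 = 13.5459
θ=96.3°: R = R0 + s = 45 + 0.7479 = 45.7479
θ=126.8°: R = R0 + s = 45 + 11.5434 = 56.5434
θ=157.7°: R = R0 + s = 45 + 13.5459 = 58.5459

θ=96.3°: 45.7479
θ=126.8°: 56.5434
θ=157.7°: 58.5459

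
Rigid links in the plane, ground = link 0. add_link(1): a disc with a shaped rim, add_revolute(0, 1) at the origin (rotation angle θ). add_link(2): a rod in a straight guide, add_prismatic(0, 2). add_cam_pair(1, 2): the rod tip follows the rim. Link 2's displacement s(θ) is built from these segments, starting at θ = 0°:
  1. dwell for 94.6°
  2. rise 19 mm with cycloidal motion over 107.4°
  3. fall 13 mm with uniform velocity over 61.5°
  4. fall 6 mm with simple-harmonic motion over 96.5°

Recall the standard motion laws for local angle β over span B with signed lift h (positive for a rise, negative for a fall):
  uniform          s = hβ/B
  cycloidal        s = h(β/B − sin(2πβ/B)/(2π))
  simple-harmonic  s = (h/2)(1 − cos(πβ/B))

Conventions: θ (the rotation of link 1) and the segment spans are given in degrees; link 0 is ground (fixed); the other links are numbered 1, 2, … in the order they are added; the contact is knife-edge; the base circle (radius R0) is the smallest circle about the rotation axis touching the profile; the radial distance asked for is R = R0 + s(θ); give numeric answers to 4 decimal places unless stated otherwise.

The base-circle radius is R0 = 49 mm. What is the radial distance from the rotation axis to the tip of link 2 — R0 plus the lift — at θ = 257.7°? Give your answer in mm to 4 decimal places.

segment 1 (0° to 94.6°, dwell): s unchanged at 0.0000
segment 2 (94.6° to 202°, cycloidal, h = 19) is passed completely: s = 0.0000 + (19) = 19.0000
θ = 257.7° falls in segment 3 (202° to 263.5°, uniform, h = -13): β = 257.7 − 202 = 55.7°, B = 61.5°; Δs = -13·55.7/61.5 = -11.7740; s = 19.0000 − 11.7740 = 7.2260
R = R0 + s = 49 + 7.2260 = 56.2260

56.2260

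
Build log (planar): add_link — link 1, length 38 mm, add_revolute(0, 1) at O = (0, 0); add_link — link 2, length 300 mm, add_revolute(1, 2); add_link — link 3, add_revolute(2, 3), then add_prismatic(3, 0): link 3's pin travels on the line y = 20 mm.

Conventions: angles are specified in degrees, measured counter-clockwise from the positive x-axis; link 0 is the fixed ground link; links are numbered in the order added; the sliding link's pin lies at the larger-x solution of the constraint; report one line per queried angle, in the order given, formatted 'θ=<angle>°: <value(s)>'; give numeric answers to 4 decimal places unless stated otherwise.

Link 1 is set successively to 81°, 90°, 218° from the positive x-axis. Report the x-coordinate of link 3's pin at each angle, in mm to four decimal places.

geometry: r = 38 mm, L = 300 mm, e = 20 mm
θ=81°: crank pin P = (r cos θ, r sin θ) = (5.944510, 37.532157)
θ=81°: h = r sin θ − e = 37.532157 − 20 = 17.532157
θ=81°: x = r cos θ + √(L² − h²) = 5.944510 + 299.487268 = 305.431777
θ=90°: crank pin P = (r cos θ, r sin θ) = (0.000000, 38.000000)
θ=90°: h = r sin θ − e = 38.000000 − 20 = 18.000000
θ=90°: x = r cos θ + √(L² − h²) = 0.000000 + 299.459513 = 299.459513
θ=218°: crank pin P = (r cos θ, r sin θ) = (-29.944409, -23.395136)
θ=218°: h = r sin θ − e = -23.395136 − 20 = -43.395136
θ=218°: x = r cos θ + √(L² − h²) = -29.944409 + 296.844845 = 266.900437

θ=81°: 305.4318
θ=90°: 299.4595
θ=218°: 266.9004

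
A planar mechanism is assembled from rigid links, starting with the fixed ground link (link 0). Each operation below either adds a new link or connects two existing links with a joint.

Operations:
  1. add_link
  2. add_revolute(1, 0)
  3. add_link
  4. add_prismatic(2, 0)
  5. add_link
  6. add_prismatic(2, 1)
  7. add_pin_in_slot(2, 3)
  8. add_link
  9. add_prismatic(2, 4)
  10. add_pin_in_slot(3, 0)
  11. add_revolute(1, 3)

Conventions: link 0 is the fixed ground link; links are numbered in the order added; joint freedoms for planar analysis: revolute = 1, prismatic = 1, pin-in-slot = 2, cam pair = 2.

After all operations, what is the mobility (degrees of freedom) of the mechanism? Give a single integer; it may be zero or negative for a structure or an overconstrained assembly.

link 0 = ground. State L|J1|J2 = 1|0|0
+link1  2|0|0
R(1,0) f=1→J1  2|1|0
+link2  3|1|0
P(2,0) f=1→J1  3|2|0
+link3  4|2|0
P(2,1) f=1→J1  4|3|0
PS(2,3) f=2→J2  4|3|1
+link4  5|3|1
P(2,4) f=1→J1  5|4|1
PS(3,0) f=2→J2  5|4|2
R(1,3) f=1→J1  5|5|2
M = 3(5−1)−2·5−2 = 12−10−2 = 0

M = 0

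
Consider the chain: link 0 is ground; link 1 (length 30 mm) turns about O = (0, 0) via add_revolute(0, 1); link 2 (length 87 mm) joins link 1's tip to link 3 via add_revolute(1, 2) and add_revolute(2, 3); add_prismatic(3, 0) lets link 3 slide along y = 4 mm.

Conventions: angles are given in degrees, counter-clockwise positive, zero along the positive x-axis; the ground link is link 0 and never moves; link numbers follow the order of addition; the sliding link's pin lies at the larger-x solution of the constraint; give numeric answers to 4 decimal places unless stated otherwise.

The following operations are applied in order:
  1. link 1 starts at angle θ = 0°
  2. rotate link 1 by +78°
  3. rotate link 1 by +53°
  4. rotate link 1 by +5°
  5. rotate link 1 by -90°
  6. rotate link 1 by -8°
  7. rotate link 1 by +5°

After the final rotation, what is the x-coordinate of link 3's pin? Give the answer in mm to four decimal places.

geometry: r = 30 mm, L = 87 mm, e = 4 mm; θ starts at 0°
rotate link 1 by +78°: θ ← 0° +78° = 78°
rotate link 1 by +53°: θ ← 78° +53° = 131°
rotate link 1 by +5°: θ ← 131° +5° = 136°
rotate link 1 by -90°: θ ← 136° -90° = 46°
rotate link 1 by -8°: θ ← 46° -8° = 38°
rotate link 1 by +5°: θ ← 38° +5° = 43°
crank pin P = (r cos θ, r sin θ) = (21.940611, 20.459951)
h = r sin θ − e = 20.459951 − 4 = 16.459951
x = r cos θ + √(L² − h²) = 21.940611 + 85.428742 = 107.369353

107.3694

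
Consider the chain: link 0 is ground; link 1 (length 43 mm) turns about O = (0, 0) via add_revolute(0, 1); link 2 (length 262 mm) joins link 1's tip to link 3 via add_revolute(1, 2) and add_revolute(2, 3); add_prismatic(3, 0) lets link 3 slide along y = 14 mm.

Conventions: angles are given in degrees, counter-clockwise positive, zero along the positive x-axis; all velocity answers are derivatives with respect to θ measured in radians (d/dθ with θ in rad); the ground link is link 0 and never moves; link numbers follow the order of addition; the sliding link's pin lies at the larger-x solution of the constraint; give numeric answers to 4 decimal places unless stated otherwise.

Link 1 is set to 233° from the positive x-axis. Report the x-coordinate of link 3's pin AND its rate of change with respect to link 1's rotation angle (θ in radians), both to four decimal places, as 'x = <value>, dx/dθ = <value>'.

geometry: r = 43 mm, L = 262 mm, e = 14 mm
crank pin P = (r cos θ, r sin θ) = (-25.878046, -34.341327)
h = r sin θ − e = -34.341327 − 14 = -48.341327
x = r cos θ + √(L² − h²) = -25.878046 + 257.501682 = 231.623636
dx/dθ = −r sin θ − h·r cos θ/√(L² − h²) (θ in radians; h = -48.341327) = 29.483187

x = 231.6236, dx/dθ = 29.4832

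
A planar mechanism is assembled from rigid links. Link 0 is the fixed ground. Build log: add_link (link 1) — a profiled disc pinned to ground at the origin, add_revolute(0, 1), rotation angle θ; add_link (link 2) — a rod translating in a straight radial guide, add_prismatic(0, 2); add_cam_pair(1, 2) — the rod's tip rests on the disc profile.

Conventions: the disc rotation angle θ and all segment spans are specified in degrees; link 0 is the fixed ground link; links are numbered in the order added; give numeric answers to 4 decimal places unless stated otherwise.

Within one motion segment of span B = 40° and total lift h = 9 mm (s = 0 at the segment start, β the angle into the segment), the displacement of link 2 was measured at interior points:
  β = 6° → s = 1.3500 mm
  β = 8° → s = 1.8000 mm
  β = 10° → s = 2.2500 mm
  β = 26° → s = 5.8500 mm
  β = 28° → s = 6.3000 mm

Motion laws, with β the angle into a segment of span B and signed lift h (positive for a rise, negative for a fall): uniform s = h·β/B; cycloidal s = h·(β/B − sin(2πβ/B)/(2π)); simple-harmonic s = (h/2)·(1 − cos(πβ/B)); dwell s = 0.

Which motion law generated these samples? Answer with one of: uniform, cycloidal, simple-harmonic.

candidates at β/B = r: uniform s = h·r (linear in β); cycloidal s = h·(r − sin(2πr)/(2π)); simple-harmonic s = (h/2)(1 − cos(πr))
β=6°: printed 1.3500 | uniform 1.3500, cycloidal 0.1912, simple-harmonic 0.4905
β=8°: printed 1.8000 | uniform 1.8000, cycloidal 0.4377, simple-harmonic 0.8594
β=10°: printed 2.2500 | uniform 2.2500, cycloidal 0.8176, simple-harmonic 1.3180
β=26°: printed 5.8500 | uniform 5.8500, cycloidal 7.0088, simple-harmonic 6.5430
β=28°: printed 6.3000 | uniform 6.3000, cycloidal 7.6623, simple-harmonic 7.1450
only one law matches every sample → uniform

uniform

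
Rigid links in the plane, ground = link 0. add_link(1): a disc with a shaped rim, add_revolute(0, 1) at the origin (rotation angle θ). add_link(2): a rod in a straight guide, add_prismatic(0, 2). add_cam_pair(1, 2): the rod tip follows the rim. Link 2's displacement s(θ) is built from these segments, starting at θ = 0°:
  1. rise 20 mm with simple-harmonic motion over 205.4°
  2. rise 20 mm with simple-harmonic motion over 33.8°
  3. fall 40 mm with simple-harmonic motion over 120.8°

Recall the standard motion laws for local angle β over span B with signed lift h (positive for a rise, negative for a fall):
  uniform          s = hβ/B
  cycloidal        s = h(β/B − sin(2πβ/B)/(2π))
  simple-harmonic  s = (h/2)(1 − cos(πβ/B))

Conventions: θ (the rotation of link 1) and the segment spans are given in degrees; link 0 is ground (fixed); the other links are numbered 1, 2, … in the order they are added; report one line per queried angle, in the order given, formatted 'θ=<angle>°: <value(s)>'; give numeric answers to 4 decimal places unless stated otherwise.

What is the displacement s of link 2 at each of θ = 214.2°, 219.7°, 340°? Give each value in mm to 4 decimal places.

segment 1 (0° to 205.4°, simple-harmonic, h = 20) is passed completely: s = 0.0000 + (20) = 20.0000
θ = 214.2° falls in segment 2 (205.4° to 239.2°, simple-harmonic, h = 20): β = 214.2 − 205.4 = 8.8°, B = 33.8°; Δs = 20/2·(1 − cos(π·0.2604)) = 3.1627; s = 20.0000 + 3.1627 = 23.1627
θ = 219.7° falls in segment 2 (205.4° to 239.2°, simple-harmonic, h = 20): β = 219.7 − 205.4 = 14.3°, B = 33.8°; Δs = 20/2·(1 − cos(π·0.4231)) = 7.6068; s = 20.0000 + 7.6068 = 27.6068
segment 2 (205.4° to 239.2°, simple-harmonic, h = 20) is passed completely: s = 20.0000 + (20) = 40.0000
θ = 340° falls in segment 3 (239.2° to 360°, simple-harmonic, h = -40): β = 340 − 239.2 = 100.8°, B = 120.8°; Δs = -40/2·(1 − cos(π·0.8344)) = -37.3551; s = 40.0000 − 37.3551 = 2.6449

θ=214.2°: 23.1627
θ=219.7°: 27.6068
θ=340°: 2.6449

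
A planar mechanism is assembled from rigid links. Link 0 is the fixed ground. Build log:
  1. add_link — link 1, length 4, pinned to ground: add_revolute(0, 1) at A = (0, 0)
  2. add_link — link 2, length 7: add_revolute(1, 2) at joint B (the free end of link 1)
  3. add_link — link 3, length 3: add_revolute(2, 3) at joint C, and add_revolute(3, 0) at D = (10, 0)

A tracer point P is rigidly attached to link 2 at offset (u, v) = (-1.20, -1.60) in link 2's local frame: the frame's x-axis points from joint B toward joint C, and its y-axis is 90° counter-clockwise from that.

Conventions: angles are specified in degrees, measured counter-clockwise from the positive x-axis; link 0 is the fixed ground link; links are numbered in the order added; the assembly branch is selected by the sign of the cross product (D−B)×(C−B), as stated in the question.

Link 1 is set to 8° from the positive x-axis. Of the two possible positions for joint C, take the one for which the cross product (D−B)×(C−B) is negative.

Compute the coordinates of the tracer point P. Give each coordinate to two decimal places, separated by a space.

A=(0,0), D=(10.00,0)
B = A + 4.00·(cos8°, sin8°) = (3.9611, 0.5567)
|BD| = 6.0645
circle(B,7.00) ∩ circle(D,3.00): a=6.3301, h=2.9882
  candidates: C₊=(10.5388,2.9512) cross=18.122; C₋=(9.9902,-3.0000) cross=-18.122
  branch - wants cross < 0 → take C=(9.9902,-3.0000) (cross=-18.122)
ex = (C−B)/|BC| = (0.8613,-0.5081); ey = (0.5081,0.8613)
P = B + -1.20·ex + -1.60·ey = (2.1146,-0.2117)

2.11 -0.21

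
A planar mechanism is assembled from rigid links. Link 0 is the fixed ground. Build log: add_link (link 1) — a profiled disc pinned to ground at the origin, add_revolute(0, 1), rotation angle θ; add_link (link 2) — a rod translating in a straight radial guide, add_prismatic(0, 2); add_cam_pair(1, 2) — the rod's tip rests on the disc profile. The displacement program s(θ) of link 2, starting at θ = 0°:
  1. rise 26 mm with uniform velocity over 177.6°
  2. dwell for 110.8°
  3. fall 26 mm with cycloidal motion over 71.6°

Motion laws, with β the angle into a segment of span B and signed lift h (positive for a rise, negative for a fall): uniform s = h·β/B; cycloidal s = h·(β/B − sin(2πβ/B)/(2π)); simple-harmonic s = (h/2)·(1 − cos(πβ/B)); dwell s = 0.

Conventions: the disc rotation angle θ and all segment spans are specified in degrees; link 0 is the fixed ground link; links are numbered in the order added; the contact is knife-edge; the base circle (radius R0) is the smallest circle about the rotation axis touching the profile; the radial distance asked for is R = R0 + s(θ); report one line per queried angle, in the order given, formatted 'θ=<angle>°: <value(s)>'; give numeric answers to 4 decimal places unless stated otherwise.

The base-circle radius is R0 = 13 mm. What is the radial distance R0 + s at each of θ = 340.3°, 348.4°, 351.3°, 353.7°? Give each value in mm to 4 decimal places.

seg 1 [0°–177.6°] uniform, h=26: full span → s += 26 → s = 26.0000
seg 2 [177.6°–288.4°] dwell: s stays 26.0000
seg 3 [288.4°–360°] cycloidal, h=-26: θ=340.3° here. β=51.9, B=71.6. -26·(0.7249 − sin(2π·0.7249)/(2π)) = -22.9329 → s = 3.0671
seg 3 [288.4°–360°] cycloidal, h=-26: θ=348.4° here. β=60, B=71.6. -26·(0.8380 − sin(2π·0.8380)/(2π)) = -25.3093 → s = 0.6907
seg 3 [288.4°–360°] cycloidal, h=-26: θ=351.3° here. β=62.9, B=71.6. -26·(0.8785 − sin(2π·0.8785)/(2π)) = -25.7019 → s = 0.2981
seg 3 [288.4°–360°] cycloidal, h=-26: θ=353.7° here. β=65.3, B=71.6. -26·(0.9120 − sin(2π·0.9120)/(2π)) = -25.8852 → s = 0.1148
θ=340.3°: R = R0 + s = 13 + 3.0671 = 16.0671
θ=348.4°: R = R0 + s = 13 + 0.6907 = 13.6907
θ=351.3°: R = R0 + s = 13 + 0.2981 = 13.2981
θ=353.7°: R = R0 + s = 13 + 0.1148 = 13.1148

θ=340.3°: 16.0671
θ=348.4°: 13.6907
θ=351.3°: 13.2981
θ=353.7°: 13.1148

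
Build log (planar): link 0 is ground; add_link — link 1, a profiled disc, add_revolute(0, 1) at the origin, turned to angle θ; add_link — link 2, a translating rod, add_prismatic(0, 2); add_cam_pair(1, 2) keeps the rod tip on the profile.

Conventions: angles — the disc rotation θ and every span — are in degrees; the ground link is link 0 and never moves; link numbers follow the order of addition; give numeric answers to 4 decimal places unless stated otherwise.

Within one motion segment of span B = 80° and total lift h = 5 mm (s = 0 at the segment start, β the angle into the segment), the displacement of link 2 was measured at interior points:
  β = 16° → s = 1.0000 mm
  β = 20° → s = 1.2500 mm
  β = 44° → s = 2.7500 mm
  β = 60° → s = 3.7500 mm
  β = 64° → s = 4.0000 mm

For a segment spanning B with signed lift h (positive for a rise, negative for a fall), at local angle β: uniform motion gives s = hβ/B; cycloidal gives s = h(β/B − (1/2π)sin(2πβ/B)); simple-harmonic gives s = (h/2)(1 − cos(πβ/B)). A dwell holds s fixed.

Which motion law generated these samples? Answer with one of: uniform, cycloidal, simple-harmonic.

candidates at β/B = r: uniform s = h·r (linear in β); cycloidal s = h·(r − sin(2πr)/(2π)); simple-harmonic s = (h/2)(1 − cos(πr))
β=16°: printed 1.0000 | uniform 1.0000, cycloidal 0.2432, simple-harmonic 0.4775
β=20°: printed 1.2500 | uniform 1.2500, cycloidal 0.4542, simple-harmonic 0.7322
β=44°: printed 2.7500 | uniform 2.7500, cycloidal 2.9959, simple-harmonic 2.8911
β=60°: printed 3.7500 | uniform 3.7500, cycloidal 4.5458, simple-harmonic 4.2678
β=64°: printed 4.0000 | uniform 4.0000, cycloidal 4.7568, simple-harmonic 4.5225
only one law matches every sample → uniform

uniform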